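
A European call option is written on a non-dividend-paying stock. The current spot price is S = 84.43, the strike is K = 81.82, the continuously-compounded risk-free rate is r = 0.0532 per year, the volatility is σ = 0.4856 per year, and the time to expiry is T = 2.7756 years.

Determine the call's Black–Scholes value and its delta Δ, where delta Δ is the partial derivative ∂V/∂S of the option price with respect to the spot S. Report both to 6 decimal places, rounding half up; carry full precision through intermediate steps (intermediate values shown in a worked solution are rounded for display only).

price = 31.831753
Δ = 0.734291

σ√T = 0.4856·√2.7756 = 0.809016
d₁ = (ln(S/K) + (r+σ²/2)T) / (σ√T) = (ln(84.43/81.82) + (0.0532+0.4856²/2)·2.7756) / 0.809016 = (0.031401 + 0.474915) / 0.809016 = 0.625842
d₂ = d₁ − σ√T = 0.625842 − 0.809016 = -0.183174
e^{−rT} = e^{−0.0532·2.7756} = 0.862723
N(d₁) = 0.734291,  N(d₂) = 0.427331
Call price V = S·N(d₁) − K·e^{−rT}·N(d₂) = 61.996173 − 30.164420 = 31.831753
Δ = N(d₁) = 0.734291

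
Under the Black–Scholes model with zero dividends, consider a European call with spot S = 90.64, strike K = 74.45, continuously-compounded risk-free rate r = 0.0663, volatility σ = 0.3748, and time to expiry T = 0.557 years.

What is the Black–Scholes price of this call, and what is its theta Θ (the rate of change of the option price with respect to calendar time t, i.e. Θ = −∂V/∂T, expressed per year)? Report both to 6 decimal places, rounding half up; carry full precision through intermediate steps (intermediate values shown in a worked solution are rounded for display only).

price = 21.420610
Θ = -9.242491

σ√T = 0.3748·√0.557 = 0.279722
d₁ = (ln(S/K) + (r+σ²/2)T) / (σ√T) = (ln(90.64/74.45) + (0.0663+0.3748²/2)·0.557) / 0.279722 = (0.196768 + 0.076051) / 0.279722 = 0.975322
d₂ = d₁ − σ√T = 0.975322 − 0.279722 = 0.695599
e^{−rT} = e^{−0.0663·0.557} = 0.963744
N(d₁) = 0.835300,  N(d₂) = 0.756660
Call price V = S·N(d₁) − K·e^{−rT}·N(d₂) = 75.711558 − 54.290947 = 21.420610
φ(d₁) = (1/√(2π))·e^{−d₁²/2} = 0.247941
Θ = −S·φ(d₁)·σ/(2√T) − r·K·e^{−rT}·N(d₂) = −5.643001 − 3.599490 = -9.242491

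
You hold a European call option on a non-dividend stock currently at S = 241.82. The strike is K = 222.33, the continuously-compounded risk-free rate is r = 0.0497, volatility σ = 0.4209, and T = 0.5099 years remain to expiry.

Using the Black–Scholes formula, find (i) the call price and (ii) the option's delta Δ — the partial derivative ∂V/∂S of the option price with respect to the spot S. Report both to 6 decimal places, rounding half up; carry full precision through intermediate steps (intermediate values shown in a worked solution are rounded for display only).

σ√T = 0.4209·√0.5099 = 0.300553
d₁ = (ln(S/K) + (r+σ²/2)T) / (σ√T) = (ln(241.82/222.33) + (0.0497+0.4209²/2)·0.5099) / 0.300553 = (0.084031 + 0.070508) / 0.300553 = 0.514182
d₂ = d₁ − σ√T = 0.514182 − 0.300553 = 0.213629
e^{−rT} = e^{−0.0497·0.5099} = 0.974976
N(d₁) = 0.696438,  N(d₂) = 0.584582
Call price V = S·N(d₁) − K·e^{−rT}·N(d₂) = 168.412538 − 126.717722 = 41.694815
Δ = N(d₁) = 0.696438

price = 41.694815
Δ = 0.696438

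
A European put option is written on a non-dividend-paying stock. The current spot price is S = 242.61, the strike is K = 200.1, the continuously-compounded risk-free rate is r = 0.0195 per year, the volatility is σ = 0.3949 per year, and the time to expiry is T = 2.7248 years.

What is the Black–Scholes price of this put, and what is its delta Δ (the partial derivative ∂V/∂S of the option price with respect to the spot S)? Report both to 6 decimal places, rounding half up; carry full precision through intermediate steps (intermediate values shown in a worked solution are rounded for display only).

price = 32.527502
Δ = -0.241040

σ√T = 0.3949·√2.7248 = 0.651860
d₁ = (ln(S/K) + (r+σ²/2)T) / (σ√T) = (ln(242.61/200.1) + (0.0195+0.3949²/2)·2.7248) / 0.651860 = (0.192638 + 0.265594) / 0.651860 = 0.702961
d₂ = d₁ − σ√T = 0.702961 − 0.651860 = 0.051101
e^{−rT} = e^{−0.0195·2.7248} = 0.948253
N(−d₁) = 0.241040,  N(−d₂) = 0.479623
Put price V = K·e^{−rT}·N(−d₂) − S·N(−d₁) = 91.006207 − 58.478705 = 32.527502
Δ = −N(−d₁) = -0.241040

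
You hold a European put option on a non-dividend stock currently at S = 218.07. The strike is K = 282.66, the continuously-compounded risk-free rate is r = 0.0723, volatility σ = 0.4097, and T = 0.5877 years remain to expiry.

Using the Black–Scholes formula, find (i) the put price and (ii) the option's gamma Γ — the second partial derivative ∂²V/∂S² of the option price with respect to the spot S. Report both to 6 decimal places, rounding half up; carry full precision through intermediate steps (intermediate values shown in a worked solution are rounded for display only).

σ√T = 0.4097·√0.5877 = 0.314083
d₁ = (ln(S/K) + (r+σ²/2)T) / (σ√T) = (ln(218.07/282.66) + (0.0723+0.4097²/2)·0.5877) / 0.314083 = (-0.259429 + 0.091815) / 0.314083 = -0.533662
d₂ = d₁ − σ√T = -0.533662 − 0.314083 = -0.847745
e^{−rT} = e^{−0.0723·0.5877} = 0.958399
N(−d₁) = 0.703212,  N(−d₂) = 0.801710
Put price V = K·e^{−rT}·N(−d₂) − S·N(−d₁) = 217.184162 − 153.349528 = 63.834634
φ(d₁) = (1/√(2π))·e^{−d₁²/2} = 0.345993
Γ = φ(d₁) / (S·σ·√T) = 0.005052

price = 63.834634
Γ = 0.005052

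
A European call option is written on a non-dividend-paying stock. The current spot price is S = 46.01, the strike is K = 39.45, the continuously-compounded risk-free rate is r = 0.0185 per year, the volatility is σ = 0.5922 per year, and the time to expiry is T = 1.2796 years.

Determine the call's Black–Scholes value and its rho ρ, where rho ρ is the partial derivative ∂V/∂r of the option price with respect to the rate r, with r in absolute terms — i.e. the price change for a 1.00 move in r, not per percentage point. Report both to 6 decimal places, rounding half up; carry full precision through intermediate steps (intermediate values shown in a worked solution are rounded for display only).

σ√T = 0.5922·√1.2796 = 0.669893
d₁ = (ln(S/K) + (r+σ²/2)T) / (σ√T) = (ln(46.01/39.45) + (0.0185+0.5922²/2)·1.2796) / 0.669893 = (0.153825 + 0.248051) / 0.669893 = 0.599910
d₂ = d₁ − σ√T = 0.599910 − 0.669893 = -0.069983
e^{−rT} = e^{−0.0185·1.2796} = 0.976605
N(d₁) = 0.725717,  N(d₂) = 0.472104
Call price V = S·N(d₁) − K·e^{−rT}·N(d₂) = 33.390237 − 18.188776 = 15.201462
ρ = K·T·e^{−rT}·N(d₂) = 23.274357

price = 15.201462
ρ = 23.274357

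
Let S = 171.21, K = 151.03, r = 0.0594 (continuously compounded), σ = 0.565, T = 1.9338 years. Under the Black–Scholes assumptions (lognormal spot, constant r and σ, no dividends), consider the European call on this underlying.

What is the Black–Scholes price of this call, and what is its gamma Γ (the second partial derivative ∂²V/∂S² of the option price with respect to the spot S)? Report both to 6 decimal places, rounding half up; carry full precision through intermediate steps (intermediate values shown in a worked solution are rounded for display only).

σ√T = 0.565·√1.9338 = 0.785695
d₁ = (ln(S/K) + (r+σ²/2)T) / (σ√T) = (ln(171.21/151.03) + (0.0594+0.565²/2)·1.9338) / 0.785695 = (0.125412 + 0.423526) / 0.785695 = 0.698666
d₂ = d₁ − σ√T = 0.698666 − 0.785695 = -0.087029
e^{−rT} = e^{−0.0594·1.9338} = 0.891484
N(d₁) = 0.757620,  N(d₂) = 0.465324
Call price V = S·N(d₁) − K·e^{−rT}·N(d₂) = 129.712058 − 62.651626 = 67.060431
φ(d₁) = (1/√(2π))·e^{−d₁²/2} = 0.312545
Γ = φ(d₁) / (S·σ·√T) = 0.002323

price = 67.060431
Γ = 0.002323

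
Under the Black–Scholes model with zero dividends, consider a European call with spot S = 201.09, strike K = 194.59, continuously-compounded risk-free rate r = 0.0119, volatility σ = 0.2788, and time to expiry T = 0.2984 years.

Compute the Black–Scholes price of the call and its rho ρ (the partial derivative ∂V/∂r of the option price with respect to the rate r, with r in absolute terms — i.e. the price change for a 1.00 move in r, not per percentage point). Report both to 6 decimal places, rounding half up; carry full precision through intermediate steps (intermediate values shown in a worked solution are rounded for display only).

σ√T = 0.2788·√0.2984 = 0.152297
d₁ = (ln(S/K) + (r+σ²/2)T) / (σ√T) = (ln(201.09/194.59) + (0.0119+0.2788²/2)·0.2984) / 0.152297 = (0.032858 + 0.015148) / 0.152297 = 0.315212
d₂ = d₁ − σ√T = 0.315212 − 0.152297 = 0.162915
e^{−rT} = e^{−0.0119·0.2984} = 0.996455
N(d₁) = 0.623700,  N(d₂) = 0.564707
Call price V = S·N(d₁) − K·e^{−rT}·N(d₂) = 125.419787 − 109.496888 = 15.922898
ρ = K·T·e^{−rT}·N(d₂) = 32.673871

price = 15.922898
ρ = 32.673871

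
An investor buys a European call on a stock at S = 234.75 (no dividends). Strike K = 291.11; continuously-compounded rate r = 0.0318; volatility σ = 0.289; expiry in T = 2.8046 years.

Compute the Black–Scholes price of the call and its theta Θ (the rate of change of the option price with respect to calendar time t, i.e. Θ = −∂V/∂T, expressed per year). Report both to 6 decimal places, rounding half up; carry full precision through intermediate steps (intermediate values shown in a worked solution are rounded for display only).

price = 33.720874
Θ = -10.684935

σ√T = 0.289·√2.8046 = 0.483987
d₁ = (ln(S/K) + (r+σ²/2)T) / (σ√T) = (ln(234.75/291.11) + (0.0318+0.289²/2)·2.8046) / 0.483987 = (-0.215180 + 0.206308) / 0.483987 = -0.018332
d₂ = d₁ − σ√T = -0.018332 − 0.483987 = -0.502318
e^{−rT} = e^{−0.0318·2.8046} = 0.914675
N(d₁) = 0.492687,  N(d₂) = 0.307722
Call price V = S·N(d₁) − K·e^{−rT}·N(d₂) = 115.658299 − 81.937425 = 33.720874
φ(d₁) = (1/√(2π))·e^{−d₁²/2} = 0.398875
Θ = −S·φ(d₁)·σ/(2√T) − r·K·e^{−rT}·N(d₂) = −8.079325 − 2.605610 = -10.684935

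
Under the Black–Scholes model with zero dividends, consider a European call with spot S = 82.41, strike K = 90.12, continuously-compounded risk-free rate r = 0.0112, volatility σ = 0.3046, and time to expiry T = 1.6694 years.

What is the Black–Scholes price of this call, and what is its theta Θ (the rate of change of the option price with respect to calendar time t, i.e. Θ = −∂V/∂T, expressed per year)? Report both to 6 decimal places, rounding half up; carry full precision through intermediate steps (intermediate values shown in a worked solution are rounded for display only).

price = 10.518632
Θ = -4.224738

σ√T = 0.3046·√1.6694 = 0.393559
d₁ = (ln(S/K) + (r+σ²/2)T) / (σ√T) = (ln(82.41/90.12) + (0.0112+0.3046²/2)·1.6694) / 0.393559 = (-0.089435 + 0.096142) / 0.393559 = 0.017040
d₂ = d₁ − σ√T = 0.017040 − 0.393559 = -0.376519
e^{−rT} = e^{−0.0112·1.6694} = 0.981476
N(d₁) = 0.506798,  N(d₂) = 0.353266
Call price V = S·N(d₁) − K·e^{−rT}·N(d₂) = 41.765206 − 31.246573 = 10.518632
φ(d₁) = (1/√(2π))·e^{−d₁²/2} = 0.398884
Θ = −S·φ(d₁)·σ/(2√T) − r·K·e^{−rT}·N(d₂) = −3.874776 − 0.349962 = -4.224738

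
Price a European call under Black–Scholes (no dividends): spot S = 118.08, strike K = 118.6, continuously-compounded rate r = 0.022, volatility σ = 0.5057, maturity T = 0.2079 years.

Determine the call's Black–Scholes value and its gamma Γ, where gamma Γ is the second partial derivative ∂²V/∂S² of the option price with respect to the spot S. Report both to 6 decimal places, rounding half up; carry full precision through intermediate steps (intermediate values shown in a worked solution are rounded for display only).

σ√T = 0.5057·√0.2079 = 0.230579
d₁ = (ln(S/K) + (r+σ²/2)T) / (σ√T) = (ln(118.08/118.6) + (0.022+0.5057²/2)·0.2079) / 0.230579 = (-0.004394 + 0.031157) / 0.230579 = 0.116069
d₂ = d₁ − σ√T = 0.116069 − 0.230579 = -0.114510
e^{−rT} = e^{−0.022·0.2079} = 0.995437
N(d₁) = 0.546201,  N(d₂) = 0.454417
Call price V = S·N(d₁) − K·e^{−rT}·N(d₂) = 64.495415 − 53.647873 = 10.847543
φ(d₁) = (1/√(2π))·e^{−d₁²/2} = 0.396264
Γ = φ(d₁) / (S·σ·√T) = 0.014554

price = 10.847543
Γ = 0.014554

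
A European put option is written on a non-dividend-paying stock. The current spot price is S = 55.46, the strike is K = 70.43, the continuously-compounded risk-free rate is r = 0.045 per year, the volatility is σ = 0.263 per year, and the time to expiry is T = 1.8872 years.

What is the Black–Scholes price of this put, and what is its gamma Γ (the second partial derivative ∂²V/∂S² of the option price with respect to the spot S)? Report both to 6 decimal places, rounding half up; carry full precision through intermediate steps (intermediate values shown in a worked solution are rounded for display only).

σ√T = 0.263·√1.8872 = 0.361297
d₁ = (ln(S/K) + (r+σ²/2)T) / (σ√T) = (ln(55.46/70.43) + (0.045+0.263²/2)·1.8872) / 0.361297 = (-0.238957 + 0.150192) / 0.361297 = -0.245685
d₂ = d₁ − σ√T = -0.245685 − 0.361297 = -0.606983
e^{−rT} = e^{−0.045·1.8872} = 0.918582
N(−d₁) = 0.597037,  N(−d₂) = 0.728069
Put price V = K·e^{−rT}·N(−d₂) − S·N(−d₁) = 47.102943 − 33.111674 = 13.991269
φ(d₁) = (1/√(2π))·e^{−d₁²/2} = 0.387082
Γ = φ(d₁) / (S·σ·√T) = 0.019318

price = 13.991269
Γ = 0.019318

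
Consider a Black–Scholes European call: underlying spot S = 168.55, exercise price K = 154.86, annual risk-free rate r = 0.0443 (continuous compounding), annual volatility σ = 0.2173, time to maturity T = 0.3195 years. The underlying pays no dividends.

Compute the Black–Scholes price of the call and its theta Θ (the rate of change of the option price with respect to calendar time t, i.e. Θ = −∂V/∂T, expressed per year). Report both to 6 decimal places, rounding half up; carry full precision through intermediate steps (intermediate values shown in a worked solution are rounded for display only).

price = 18.211959
Θ = -14.098702

σ√T = 0.2173·√0.3195 = 0.122827
d₁ = (ln(S/K) + (r+σ²/2)T) / (σ√T) = (ln(168.55/154.86) + (0.0443+0.2173²/2)·0.3195) / 0.122827 = (0.084711 + 0.021697) / 0.122827 = 0.866322
d₂ = d₁ − σ√T = 0.866322 − 0.122827 = 0.743495
e^{−rT} = e^{−0.0443·0.3195} = 0.985946
N(d₁) = 0.806843,  N(d₂) = 0.771409
Call price V = S·N(d₁) − K·e^{−rT}·N(d₂) = 135.993435 − 117.781476 = 18.211959
φ(d₁) = (1/√(2π))·e^{−d₁²/2} = 0.274118
Θ = −S·φ(d₁)·σ/(2√T) − r·K·e^{−rT}·N(d₂) = −8.880982 − 5.217719 = -14.098702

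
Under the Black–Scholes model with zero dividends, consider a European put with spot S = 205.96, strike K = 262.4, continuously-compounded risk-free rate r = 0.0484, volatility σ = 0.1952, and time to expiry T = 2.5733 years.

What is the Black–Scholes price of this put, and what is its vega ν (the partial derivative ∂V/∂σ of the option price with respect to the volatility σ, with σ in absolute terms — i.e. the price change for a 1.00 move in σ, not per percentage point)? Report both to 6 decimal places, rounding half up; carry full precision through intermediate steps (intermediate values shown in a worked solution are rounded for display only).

price = 41.960152
ν = 128.680145

σ√T = 0.1952·√2.5733 = 0.313130
d₁ = (ln(S/K) + (r+σ²/2)T) / (σ√T) = (ln(205.96/262.4) + (0.0484+0.1952²/2)·2.5733) / 0.313130 = (-0.242188 + 0.173573) / 0.313130 = -0.219126
d₂ = d₁ − σ√T = -0.219126 − 0.313130 = -0.532257
e^{−rT} = e^{−0.0484·2.5733} = 0.882896
N(−d₁) = 0.586724,  N(−d₂) = 0.702726
Put price V = K·e^{−rT}·N(−d₂) − S·N(−d₁) = 162.801865 − 120.841713 = 41.960152
φ(d₁) = (1/√(2π))·e^{−d₁²/2} = 0.389478
ν = S·φ(d₁)·√T = 128.680145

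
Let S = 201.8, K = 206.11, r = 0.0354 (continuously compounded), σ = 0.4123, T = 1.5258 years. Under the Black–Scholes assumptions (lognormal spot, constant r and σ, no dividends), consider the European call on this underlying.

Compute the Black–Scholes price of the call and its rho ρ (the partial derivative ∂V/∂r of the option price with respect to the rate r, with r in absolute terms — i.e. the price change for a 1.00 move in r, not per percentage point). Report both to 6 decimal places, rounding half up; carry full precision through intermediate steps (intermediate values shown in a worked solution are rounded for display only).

σ√T = 0.4123·√1.5258 = 0.509286
d₁ = (ln(S/K) + (r+σ²/2)T) / (σ√T) = (ln(201.8/206.11) + (0.0354+0.4123²/2)·1.5258) / 0.509286 = (-0.021133 + 0.183700) / 0.509286 = 0.319205
d₂ = d₁ − σ√T = 0.319205 − 0.509286 = -0.190081
e^{−rT} = e^{−0.0354·1.5258} = 0.947419
N(d₁) = 0.625214,  N(d₂) = 0.424623
Call price V = S·N(d₁) − K·e^{−rT}·N(d₂) = 126.168278 − 82.917179 = 43.251099
ρ = K·T·e^{−rT}·N(d₂) = 126.515032

price = 43.251099
ρ = 126.515032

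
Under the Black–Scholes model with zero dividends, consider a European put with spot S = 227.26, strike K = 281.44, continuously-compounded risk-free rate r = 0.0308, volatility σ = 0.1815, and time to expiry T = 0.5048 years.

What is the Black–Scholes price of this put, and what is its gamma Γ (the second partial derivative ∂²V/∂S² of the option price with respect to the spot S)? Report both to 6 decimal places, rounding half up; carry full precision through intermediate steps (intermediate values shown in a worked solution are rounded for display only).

σ√T = 0.1815·√0.5048 = 0.128954
d₁ = (ln(S/K) + (r+σ²/2)T) / (σ√T) = (ln(227.26/281.44) + (0.0308+0.1815²/2)·0.5048) / 0.128954 = (-0.213825 + 0.023862) / 0.128954 = -1.473095
d₂ = d₁ − σ√T = -1.473095 − 0.128954 = -1.602049
e^{−rT} = e^{−0.0308·0.5048} = 0.984572
N(−d₁) = 0.929637,  N(−d₂) = 0.945428
Put price V = K·e^{−rT}·N(−d₂) − S·N(−d₁) = 261.976154 − 211.269356 = 50.706798
φ(d₁) = (1/√(2π))·e^{−d₁²/2} = 0.134803
Γ = φ(d₁) / (S·σ·√T) = 0.004600

price = 50.706798
Γ = 0.004600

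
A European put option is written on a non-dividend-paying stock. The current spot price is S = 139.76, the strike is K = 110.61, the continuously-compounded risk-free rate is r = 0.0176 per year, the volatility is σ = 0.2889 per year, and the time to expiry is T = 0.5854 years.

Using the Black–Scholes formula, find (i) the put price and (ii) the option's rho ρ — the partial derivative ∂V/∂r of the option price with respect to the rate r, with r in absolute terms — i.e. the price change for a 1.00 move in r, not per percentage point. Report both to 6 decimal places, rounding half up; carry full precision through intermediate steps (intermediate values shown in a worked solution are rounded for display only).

price = 1.850801
ρ = -10.255885

σ√T = 0.2889·√0.5854 = 0.221042
d₁ = (ln(S/K) + (r+σ²/2)T) / (σ√T) = (ln(139.76/110.61) + (0.0176+0.2889²/2)·0.5854) / 0.221042 = (0.233916 + 0.034733) / 0.221042 = 1.215377
d₂ = d₁ − σ√T = 1.215377 − 0.221042 = 0.994336
e^{−rT} = e^{−0.0176·0.5854} = 0.989750
N(−d₁) = 0.112111,  N(−d₂) = 0.160030
Put price V = K·e^{−rT}·N(−d₂) − S·N(−d₁) = 17.519449 − 15.668647 = 1.850801
ρ = −K·T·e^{−rT}·N(−d₂) = -10.255885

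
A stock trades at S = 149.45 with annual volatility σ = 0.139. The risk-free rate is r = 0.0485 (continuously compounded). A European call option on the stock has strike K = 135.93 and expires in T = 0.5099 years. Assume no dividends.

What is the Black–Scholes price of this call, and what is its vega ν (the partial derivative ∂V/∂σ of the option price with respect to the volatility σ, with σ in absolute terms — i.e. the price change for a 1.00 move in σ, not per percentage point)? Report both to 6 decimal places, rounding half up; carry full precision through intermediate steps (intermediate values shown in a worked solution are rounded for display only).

price = 17.616448
ν = 19.391984

σ√T = 0.139·√0.5099 = 0.099256
d₁ = (ln(S/K) + (r+σ²/2)T) / (σ√T) = (ln(149.45/135.93) + (0.0485+0.139²/2)·0.5099) / 0.099256 = (0.094822 + 0.029656) / 0.099256 = 1.254108
d₂ = d₁ − σ√T = 1.254108 − 0.099256 = 1.154852
e^{−rT} = e^{−0.0485·0.5099} = 0.975573
N(d₁) = 0.895099,  N(d₂) = 0.875924
Call price V = S·N(d₁) − K·e^{−rT}·N(d₂) = 133.772485 − 116.156036 = 17.616448
φ(d₁) = (1/√(2π))·e^{−d₁²/2} = 0.181712
ν = S·φ(d₁)·√T = 19.391984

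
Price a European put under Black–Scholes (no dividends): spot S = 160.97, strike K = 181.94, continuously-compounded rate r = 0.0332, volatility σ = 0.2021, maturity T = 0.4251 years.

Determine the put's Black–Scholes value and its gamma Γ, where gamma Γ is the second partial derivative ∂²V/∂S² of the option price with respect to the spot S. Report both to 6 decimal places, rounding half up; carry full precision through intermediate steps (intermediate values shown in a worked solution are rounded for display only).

price = 21.004626
Γ = 0.014130

σ√T = 0.2021·√0.4251 = 0.131769
d₁ = (ln(S/K) + (r+σ²/2)T) / (σ√T) = (ln(160.97/181.94) + (0.0332+0.2021²/2)·0.4251) / 0.131769 = (-0.122459 + 0.022795) / 0.131769 = -0.756357
d₂ = d₁ − σ√T = -0.756357 − 0.131769 = -0.888126
e^{−rT} = e^{−0.0332·0.4251} = 0.985986
N(−d₁) = 0.775283,  N(−d₂) = 0.812764
Put price V = K·e^{−rT}·N(−d₂) − S·N(−d₁) = 145.801858 − 124.797232 = 21.004626
φ(d₁) = (1/√(2π))·e^{−d₁²/2} = 0.299699
Γ = φ(d₁) / (S·σ·√T) = 0.014130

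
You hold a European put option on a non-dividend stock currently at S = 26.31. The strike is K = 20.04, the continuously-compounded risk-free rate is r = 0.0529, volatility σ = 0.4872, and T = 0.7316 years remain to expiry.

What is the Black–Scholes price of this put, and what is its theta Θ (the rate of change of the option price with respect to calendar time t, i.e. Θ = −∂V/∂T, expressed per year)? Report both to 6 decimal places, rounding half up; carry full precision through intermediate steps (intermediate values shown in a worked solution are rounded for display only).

price = 1.223928
Θ = -1.594353

σ√T = 0.4872·√0.7316 = 0.416720
d₁ = (ln(S/K) + (r+σ²/2)T) / (σ√T) = (ln(26.31/20.04) + (0.0529+0.4872²/2)·0.7316) / 0.416720 = (0.272219 + 0.125529) / 0.416720 = 0.954474
d₂ = d₁ − σ√T = 0.954474 − 0.416720 = 0.537754
e^{−rT} = e^{−0.0529·0.7316} = 0.962038
N(−d₁) = 0.169922,  N(−d₂) = 0.295373
Put price V = K·e^{−rT}·N(−d₂) − S·N(−d₁) = 5.694574 − 4.470646 = 1.223928
φ(d₁) = (1/√(2π))·e^{−d₁²/2} = 0.252979
Θ = −S·φ(d₁)·σ/(2√T) + r·K·e^{−rT}·N(−d₂) = −1.895596 + 0.301243 = -1.594353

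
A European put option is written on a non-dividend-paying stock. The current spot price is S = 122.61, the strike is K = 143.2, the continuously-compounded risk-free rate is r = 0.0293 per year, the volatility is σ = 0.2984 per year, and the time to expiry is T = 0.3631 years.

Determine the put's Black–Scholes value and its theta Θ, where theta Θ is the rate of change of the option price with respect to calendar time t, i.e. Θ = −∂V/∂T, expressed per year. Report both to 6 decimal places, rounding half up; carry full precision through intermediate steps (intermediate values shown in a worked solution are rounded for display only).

σ√T = 0.2984·√0.3631 = 0.179809
d₁ = (ln(S/K) + (r+σ²/2)T) / (σ√T) = (ln(122.61/143.2) + (0.0293+0.2984²/2)·0.3631) / 0.179809 = (-0.155234 + 0.026805) / 0.179809 = -0.714252
d₂ = d₁ − σ√T = -0.714252 − 0.179809 = -0.894062
e^{−rT} = e^{−0.0293·0.3631} = 0.989418
N(−d₁) = 0.762464,  N(−d₂) = 0.814356
Put price V = K·e^{−rT}·N(−d₂) − S·N(−d₁) = 115.381634 − 93.485765 = 21.895869
φ(d₁) = (1/√(2π))·e^{−d₁²/2} = 0.309123
Θ = −S·φ(d₁)·σ/(2√T) + r·K·e^{−rT}·N(−d₂) = −9.384531 + 3.380682 = -6.003849

price = 21.895869
Θ = -6.003849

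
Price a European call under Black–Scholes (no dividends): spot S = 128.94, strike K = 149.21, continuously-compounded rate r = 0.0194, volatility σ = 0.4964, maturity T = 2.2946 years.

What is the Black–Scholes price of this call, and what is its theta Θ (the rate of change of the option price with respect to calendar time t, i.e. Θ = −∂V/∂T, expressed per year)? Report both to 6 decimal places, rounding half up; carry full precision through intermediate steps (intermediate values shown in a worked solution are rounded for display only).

σ√T = 0.4964·√2.2946 = 0.751944
d₁ = (ln(S/K) + (r+σ²/2)T) / (σ√T) = (ln(128.94/149.21) + (0.0194+0.4964²/2)·2.2946) / 0.751944 = (-0.146008 + 0.327225) / 0.751944 = 0.240999
d₂ = d₁ − σ√T = 0.240999 − 0.751944 = -0.510945
e^{−rT} = e^{−0.0194·2.2946} = 0.956461
N(d₁) = 0.595222,  N(d₂) = 0.304695
Call price V = S·N(d₁) − K·e^{−rT}·N(d₂) = 76.747908 − 43.484070 = 33.263837
φ(d₁) = (1/√(2π))·e^{−d₁²/2} = 0.387524
Θ = −S·φ(d₁)·σ/(2√T) − r·K·e^{−rT}·N(d₂) = −8.187174 − 0.843591 = -9.030765

price = 33.263837
Θ = -9.030765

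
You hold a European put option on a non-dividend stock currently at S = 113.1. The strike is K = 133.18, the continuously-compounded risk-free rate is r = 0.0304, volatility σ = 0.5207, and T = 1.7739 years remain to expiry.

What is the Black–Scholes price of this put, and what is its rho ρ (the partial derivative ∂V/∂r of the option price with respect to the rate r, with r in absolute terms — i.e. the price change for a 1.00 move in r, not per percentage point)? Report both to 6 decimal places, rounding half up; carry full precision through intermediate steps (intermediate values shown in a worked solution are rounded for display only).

σ√T = 0.5207·√1.7739 = 0.693509
d₁ = (ln(S/K) + (r+σ²/2)T) / (σ√T) = (ln(113.1/133.18) + (0.0304+0.5207²/2)·1.7739) / 0.693509 = (-0.163429 + 0.294404) / 0.693509 = 0.188858
d₂ = d₁ − σ√T = 0.188858 − 0.693509 = -0.504651
e^{−rT} = e^{−0.0304·1.7739} = 0.947502
N(−d₁) = 0.425102,  N(−d₂) = 0.693098
Put price V = K·e^{−rT}·N(−d₂) − S·N(−d₁) = 87.460843 − 48.079041 = 39.381803
ρ = −K·T·e^{−rT}·N(−d₂) = -155.146790

price = 39.381803
ρ = -155.146790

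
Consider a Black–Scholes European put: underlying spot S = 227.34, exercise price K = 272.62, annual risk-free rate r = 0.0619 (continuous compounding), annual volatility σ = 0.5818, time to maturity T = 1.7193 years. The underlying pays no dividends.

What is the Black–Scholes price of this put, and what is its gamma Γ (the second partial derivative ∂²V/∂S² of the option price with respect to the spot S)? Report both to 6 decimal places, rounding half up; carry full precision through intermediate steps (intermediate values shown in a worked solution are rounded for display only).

σ√T = 0.5818·√1.7193 = 0.762868
d₁ = (ln(S/K) + (r+σ²/2)T) / (σ√T) = (ln(227.34/272.62) + (0.0619+0.5818²/2)·1.7193) / 0.762868 = (-0.181632 + 0.397409) / 0.762868 = 0.282849
d₂ = d₁ − σ√T = 0.282849 − 0.762868 = -0.480019
e^{−rT} = e^{−0.0619·1.7193} = 0.899043
N(−d₁) = 0.388646,  N(−d₂) = 0.684393
Put price V = K·e^{−rT}·N(−d₂) − S·N(−d₁) = 167.742742 − 88.354855 = 79.387887
φ(d₁) = (1/√(2π))·e^{−d₁²/2} = 0.383299
Γ = φ(d₁) / (S·σ·√T) = 0.002210

price = 79.387887
Γ = 0.002210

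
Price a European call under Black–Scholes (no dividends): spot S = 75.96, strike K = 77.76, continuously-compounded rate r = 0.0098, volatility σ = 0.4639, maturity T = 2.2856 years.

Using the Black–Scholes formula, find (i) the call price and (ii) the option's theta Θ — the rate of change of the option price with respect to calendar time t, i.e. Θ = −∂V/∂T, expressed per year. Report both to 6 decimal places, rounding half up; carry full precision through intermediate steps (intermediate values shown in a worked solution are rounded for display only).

price = 20.797162
Θ = -4.644330

σ√T = 0.4639·√2.2856 = 0.701333
d₁ = (ln(S/K) + (r+σ²/2)T) / (σ√T) = (ln(75.96/77.76) + (0.0098+0.4639²/2)·2.2856) / 0.701333 = (-0.023420 + 0.268333) / 0.701333 = 0.349210
d₂ = d₁ − σ√T = 0.349210 − 0.701333 = -0.352123
e^{−rT} = e^{−0.0098·2.2856} = 0.977850
N(d₁) = 0.636534,  N(d₂) = 0.362373
Call price V = S·N(d₁) − K·e^{−rT}·N(d₂) = 48.351144 − 27.553982 = 20.797162
φ(d₁) = (1/√(2π))·e^{−d₁²/2} = 0.375344
Θ = −S·φ(d₁)·σ/(2√T) − r·K·e^{−rT}·N(d₂) = −4.374301 − 0.270029 = -4.644330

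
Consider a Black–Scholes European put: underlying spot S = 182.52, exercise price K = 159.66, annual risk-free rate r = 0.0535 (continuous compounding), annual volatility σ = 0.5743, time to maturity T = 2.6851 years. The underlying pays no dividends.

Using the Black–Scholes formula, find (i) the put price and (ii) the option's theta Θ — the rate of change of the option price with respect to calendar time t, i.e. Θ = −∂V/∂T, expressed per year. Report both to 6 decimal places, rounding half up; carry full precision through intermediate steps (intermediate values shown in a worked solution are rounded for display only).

price = 38.267435
Θ = -5.304833

σ√T = 0.5743·√2.6851 = 0.941064
d₁ = (ln(S/K) + (r+σ²/2)T) / (σ√T) = (ln(182.52/159.66) + (0.0535+0.5743²/2)·2.6851) / 0.941064 = (0.133813 + 0.586453) / 0.941064 = 0.765375
d₂ = d₁ − σ√T = 0.765375 − 0.941064 = -0.175689
e^{−rT} = e^{−0.0535·2.6851} = 0.866188
N(−d₁) = 0.222024,  N(−d₂) = 0.569731
Put price V = K·e^{−rT}·N(−d₂) − S·N(−d₁) = 78.791287 − 40.523853 = 38.267435
φ(d₁) = (1/√(2π))·e^{−d₁²/2} = 0.297650
Θ = −S·φ(d₁)·σ/(2√T) + r·K·e^{−rT}·N(−d₂) = −9.520167 + 4.215334 = -5.304833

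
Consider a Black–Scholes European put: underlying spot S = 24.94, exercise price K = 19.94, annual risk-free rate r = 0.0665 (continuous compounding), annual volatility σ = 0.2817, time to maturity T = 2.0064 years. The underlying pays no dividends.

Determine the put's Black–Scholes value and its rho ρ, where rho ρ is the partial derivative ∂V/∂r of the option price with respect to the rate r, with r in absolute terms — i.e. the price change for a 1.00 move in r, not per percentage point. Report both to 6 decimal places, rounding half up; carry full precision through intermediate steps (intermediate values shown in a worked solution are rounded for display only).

price = 0.833294
ρ = -8.519328

σ√T = 0.2817·√2.0064 = 0.399021
d₁ = (ln(S/K) + (r+σ²/2)T) / (σ√T) = (ln(24.94/19.94) + (0.0665+0.2817²/2)·2.0064) / 0.399021 = (0.223745 + 0.213034) / 0.399021 = 1.094628
d₂ = d₁ − σ√T = 1.094628 − 0.399021 = 0.695608
e^{−rT} = e^{−0.0665·2.0064} = 0.875093
N(−d₁) = 0.136840,  N(−d₂) = 0.243337
Put price V = K·e^{−rT}·N(−d₂) − S·N(−d₁) = 4.246077 − 3.412783 = 0.833294
ρ = −K·T·e^{−rT}·N(−d₂) = -8.519328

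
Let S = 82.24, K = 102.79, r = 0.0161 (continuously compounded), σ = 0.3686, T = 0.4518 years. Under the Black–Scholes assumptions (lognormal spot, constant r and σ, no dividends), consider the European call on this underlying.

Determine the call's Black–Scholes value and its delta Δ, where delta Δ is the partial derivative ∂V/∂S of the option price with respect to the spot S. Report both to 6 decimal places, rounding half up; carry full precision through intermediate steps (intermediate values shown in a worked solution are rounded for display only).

σ√T = 0.3686·√0.4518 = 0.247758
d₁ = (ln(S/K) + (r+σ²/2)T) / (σ√T) = (ln(82.24/102.79) + (0.0161+0.3686²/2)·0.4518) / 0.247758 = (-0.223046 + 0.037966) / 0.247758 = -0.747019
d₂ = d₁ − σ√T = -0.747019 − 0.247758 = -0.994777
e^{−rT} = e^{−0.0161·0.4518} = 0.992752
N(d₁) = 0.227526,  N(d₂) = 0.159922
Call price V = S·N(d₁) − K·e^{−rT}·N(d₂) = 18.711751 − 16.319279 = 2.392472
Δ = N(d₁) = 0.227526

price = 2.392472
Δ = 0.227526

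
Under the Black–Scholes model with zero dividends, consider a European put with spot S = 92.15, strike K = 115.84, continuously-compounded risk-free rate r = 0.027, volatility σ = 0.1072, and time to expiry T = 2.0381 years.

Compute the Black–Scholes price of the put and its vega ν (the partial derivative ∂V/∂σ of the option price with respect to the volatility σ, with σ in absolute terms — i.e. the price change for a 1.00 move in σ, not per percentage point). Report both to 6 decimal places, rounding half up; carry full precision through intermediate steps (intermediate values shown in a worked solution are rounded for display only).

price = 18.469533
ν = 29.960175

σ√T = 0.1072·√2.0381 = 0.153041
d₁ = (ln(S/K) + (r+σ²/2)T) / (σ√T) = (ln(92.15/115.84) + (0.027+0.1072²/2)·2.0381) / 0.153041 = (-0.228792 + 0.066739) / 0.153041 = -1.058885
d₂ = d₁ − σ√T = -1.058885 − 0.153041 = -1.211926
e^{−rT} = e^{−0.027·2.0381} = 0.946458
N(−d₁) = 0.855174,  N(−d₂) = 0.887230
Put price V = K·e^{−rT}·N(−d₂) − S·N(−d₁) = 97.273818 − 78.804286 = 18.469533
φ(d₁) = (1/√(2π))·e^{−d₁²/2} = 0.227738
ν = S·φ(d₁)·√T = 29.960175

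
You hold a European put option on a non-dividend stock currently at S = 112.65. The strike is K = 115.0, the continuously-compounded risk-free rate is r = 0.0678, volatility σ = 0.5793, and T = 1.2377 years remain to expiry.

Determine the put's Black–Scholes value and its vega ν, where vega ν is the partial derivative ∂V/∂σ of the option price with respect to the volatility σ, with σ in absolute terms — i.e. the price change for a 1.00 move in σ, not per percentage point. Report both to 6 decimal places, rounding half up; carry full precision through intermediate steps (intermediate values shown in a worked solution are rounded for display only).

σ√T = 0.5793·√1.2377 = 0.644483
d₁ = (ln(S/K) + (r+σ²/2)T) / (σ√T) = (ln(112.65/115.0) + (0.0678+0.5793²/2)·1.2377) / 0.644483 = (-0.020646 + 0.291595) / 0.644483 = 0.420412
d₂ = d₁ − σ√T = 0.420412 − 0.644483 = -0.224070
e^{−rT} = e^{−0.0678·1.2377} = 0.919508
N(−d₁) = 0.337092,  N(−d₂) = 0.588649
Put price V = K·e^{−rT}·N(−d₂) − S·N(−d₁) = 62.245751 − 37.973423 = 24.272328
φ(d₁) = (1/√(2π))·e^{−d₁²/2} = 0.365199
ν = S·φ(d₁)·√T = 45.768735

price = 24.272328
ν = 45.768735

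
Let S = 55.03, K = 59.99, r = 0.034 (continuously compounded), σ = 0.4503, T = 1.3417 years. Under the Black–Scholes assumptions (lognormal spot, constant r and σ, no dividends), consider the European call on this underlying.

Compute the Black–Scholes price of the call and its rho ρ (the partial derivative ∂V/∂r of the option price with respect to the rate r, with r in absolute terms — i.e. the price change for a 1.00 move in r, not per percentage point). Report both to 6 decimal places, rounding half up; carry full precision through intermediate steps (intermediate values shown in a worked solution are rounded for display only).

price = 10.449361
ρ = 28.251577

σ√T = 0.4503·√1.3417 = 0.521590
d₁ = (ln(S/K) + (r+σ²/2)T) / (σ√T) = (ln(55.03/59.99) + (0.034+0.4503²/2)·1.3417) / 0.521590 = (-0.086299 + 0.181646) / 0.521590 = 0.182800
d₂ = d₁ − σ√T = 0.182800 − 0.521590 = -0.338791
e^{−rT} = e^{−0.034·1.3417} = 0.955407
N(d₁) = 0.572523,  N(d₂) = 0.367384
Call price V = S·N(d₁) − K·e^{−rT}·N(d₂) = 31.505914 − 21.056553 = 10.449361
ρ = K·T·e^{−rT}·N(d₂) = 28.251577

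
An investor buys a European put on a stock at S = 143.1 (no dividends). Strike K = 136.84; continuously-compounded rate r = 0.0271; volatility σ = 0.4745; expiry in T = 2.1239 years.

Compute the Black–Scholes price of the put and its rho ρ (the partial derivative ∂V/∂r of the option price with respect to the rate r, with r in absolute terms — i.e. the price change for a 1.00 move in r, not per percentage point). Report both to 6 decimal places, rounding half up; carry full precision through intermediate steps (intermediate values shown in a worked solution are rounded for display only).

σ√T = 0.4745·√2.1239 = 0.691518
d₁ = (ln(S/K) + (r+σ²/2)T) / (σ√T) = (ln(143.1/136.84) + (0.0271+0.4745²/2)·2.1239) / 0.691518 = (0.044731 + 0.296656) / 0.691518 = 0.493678
d₂ = d₁ − σ√T = 0.493678 − 0.691518 = -0.197839
e^{−rT} = e^{−0.0271·2.1239} = 0.944067
N(−d₁) = 0.310767,  N(−d₂) = 0.578415
Put price V = K·e^{−rT}·N(−d₂) − S·N(−d₁) = 74.723171 − 44.470708 = 30.252463
ρ = −K·T·e^{−rT}·N(−d₂) = -158.704544

price = 30.252463
ρ = -158.704544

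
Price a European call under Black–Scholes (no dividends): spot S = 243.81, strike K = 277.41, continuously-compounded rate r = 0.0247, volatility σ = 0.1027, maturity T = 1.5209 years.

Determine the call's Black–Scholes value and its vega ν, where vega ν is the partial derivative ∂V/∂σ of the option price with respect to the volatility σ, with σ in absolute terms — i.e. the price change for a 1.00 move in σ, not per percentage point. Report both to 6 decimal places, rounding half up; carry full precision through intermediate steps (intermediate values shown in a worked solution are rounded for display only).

price = 4.438180
ν = 96.512713

σ√T = 0.1027·√1.5209 = 0.126655
d₁ = (ln(S/K) + (r+σ²/2)T) / (σ√T) = (ln(243.81/277.41) + (0.0247+0.1027²/2)·1.5209) / 0.126655 = (-0.129107 + 0.045587) / 0.126655 = -0.659435
d₂ = d₁ − σ√T = -0.659435 − 0.126655 = -0.786089
e^{−rT} = e^{−0.0247·1.5209} = 0.963131
N(d₁) = 0.254808,  N(d₂) = 0.215908
Call price V = S·N(d₁) − K·e^{−rT}·N(d₂) = 62.124816 − 57.686636 = 4.438180
φ(d₁) = (1/√(2π))·e^{−d₁²/2} = 0.320983
ν = S·φ(d₁)·√T = 96.512713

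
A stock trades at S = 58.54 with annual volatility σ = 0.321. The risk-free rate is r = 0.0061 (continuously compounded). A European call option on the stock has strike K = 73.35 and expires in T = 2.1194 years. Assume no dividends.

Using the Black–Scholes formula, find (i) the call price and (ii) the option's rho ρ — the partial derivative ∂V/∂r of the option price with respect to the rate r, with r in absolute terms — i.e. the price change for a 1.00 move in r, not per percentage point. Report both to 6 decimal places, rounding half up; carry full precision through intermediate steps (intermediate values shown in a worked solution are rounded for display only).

σ√T = 0.321·√2.1194 = 0.467317
d₁ = (ln(S/K) + (r+σ²/2)T) / (σ√T) = (ln(58.54/73.35) + (0.0061+0.321²/2)·2.1194) / 0.467317 = (-0.225532 + 0.122121) / 0.467317 = -0.221287
d₂ = d₁ − σ√T = -0.221287 − 0.467317 = -0.688604
e^{−rT} = e^{−0.0061·2.1194} = 0.987155
N(d₁) = 0.412434,  N(d₂) = 0.245536
Call price V = S·N(d₁) − K·e^{−rT}·N(d₂) = 24.143906 − 17.778736 = 6.365171
ρ = K·T·e^{−rT}·N(d₂) = 37.680252

price = 6.365171
ρ = 37.680252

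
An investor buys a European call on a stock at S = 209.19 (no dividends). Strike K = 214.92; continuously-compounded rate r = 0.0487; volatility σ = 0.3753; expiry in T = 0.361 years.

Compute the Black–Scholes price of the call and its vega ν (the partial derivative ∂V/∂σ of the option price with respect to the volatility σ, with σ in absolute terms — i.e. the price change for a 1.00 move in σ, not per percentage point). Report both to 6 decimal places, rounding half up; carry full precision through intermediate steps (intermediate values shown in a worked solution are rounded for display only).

σ√T = 0.3753·√0.361 = 0.225493
d₁ = (ln(S/K) + (r+σ²/2)T) / (σ√T) = (ln(209.19/214.92) + (0.0487+0.3753²/2)·0.361) / 0.225493 = (-0.027023 + 0.043004) / 0.225493 = 0.070872
d₂ = d₁ − σ√T = 0.070872 − 0.225493 = -0.154620
e^{−rT} = e^{−0.0487·0.361} = 0.982573
N(d₁) = 0.528250,  N(d₂) = 0.438560
Call price V = S·N(d₁) − K·e^{−rT}·N(d₂) = 110.504693 − 92.612809 = 17.891883
φ(d₁) = (1/√(2π))·e^{−d₁²/2} = 0.397942
ν = S·φ(d₁)·√T = 50.016567

price = 17.891883
ν = 50.016567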